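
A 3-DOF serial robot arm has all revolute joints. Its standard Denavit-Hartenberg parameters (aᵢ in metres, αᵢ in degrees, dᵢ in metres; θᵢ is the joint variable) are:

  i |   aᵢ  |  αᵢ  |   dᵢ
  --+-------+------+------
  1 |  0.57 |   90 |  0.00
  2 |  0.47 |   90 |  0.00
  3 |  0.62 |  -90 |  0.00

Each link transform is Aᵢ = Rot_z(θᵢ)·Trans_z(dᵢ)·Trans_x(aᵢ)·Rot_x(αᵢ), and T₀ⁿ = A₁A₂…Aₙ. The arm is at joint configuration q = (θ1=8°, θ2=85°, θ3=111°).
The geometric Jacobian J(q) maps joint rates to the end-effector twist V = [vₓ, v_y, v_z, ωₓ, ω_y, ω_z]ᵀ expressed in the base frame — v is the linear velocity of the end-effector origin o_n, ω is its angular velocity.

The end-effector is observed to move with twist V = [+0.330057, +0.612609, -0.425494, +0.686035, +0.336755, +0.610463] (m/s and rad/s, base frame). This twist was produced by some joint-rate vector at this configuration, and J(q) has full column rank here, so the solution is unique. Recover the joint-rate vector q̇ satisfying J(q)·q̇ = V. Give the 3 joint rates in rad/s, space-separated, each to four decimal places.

0.6740 -0.2380 0.7290

o_n = [0.6664, -0.4909, 0.2469]
J₁: ẑ×o_n = [0.4909, 0.6664, -0.0000], ω = ẑ
J2: z=[0.1392, -0.9903, 0.0000] o=[0.5645, 0.0793, 0.0000] → [-0.2445, -0.0344, 0.0216, 0.1392, -0.9903, 0.0000]
J3: z=[0.9865, 0.1386, -0.0872] o=[0.6050, 0.0850, 0.4682] → [-0.0809, 0.2130, -0.5766, 0.9865, 0.1386, -0.0872]
q̇ = J⁺·V = [0.6740, -0.2380, 0.7290]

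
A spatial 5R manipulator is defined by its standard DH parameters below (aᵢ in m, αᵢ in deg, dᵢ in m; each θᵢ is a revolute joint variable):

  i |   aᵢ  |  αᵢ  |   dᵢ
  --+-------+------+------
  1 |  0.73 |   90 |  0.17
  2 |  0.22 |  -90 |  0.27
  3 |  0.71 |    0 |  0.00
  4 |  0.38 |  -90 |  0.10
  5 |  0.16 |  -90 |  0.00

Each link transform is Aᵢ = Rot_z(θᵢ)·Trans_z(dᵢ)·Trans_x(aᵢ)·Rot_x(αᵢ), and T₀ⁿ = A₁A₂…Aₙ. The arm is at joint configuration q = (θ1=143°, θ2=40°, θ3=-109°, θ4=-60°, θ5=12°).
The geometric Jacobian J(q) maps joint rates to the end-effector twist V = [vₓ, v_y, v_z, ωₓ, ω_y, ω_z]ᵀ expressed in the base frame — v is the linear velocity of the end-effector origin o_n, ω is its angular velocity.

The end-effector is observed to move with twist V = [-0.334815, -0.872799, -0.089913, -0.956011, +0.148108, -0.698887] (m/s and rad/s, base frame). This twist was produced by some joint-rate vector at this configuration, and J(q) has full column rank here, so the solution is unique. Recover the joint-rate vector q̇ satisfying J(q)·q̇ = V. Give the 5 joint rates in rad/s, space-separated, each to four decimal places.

o_n = [0.4084, 0.9991, -0.1246]
J₁: ẑ×o_n = [-0.9991, 0.4084, 0.0000], ω = ẑ
J2: z=[0.6018, 0.7986, 0.0000] o=[-0.5830, 0.4393, 0.1700] → [-0.2353, 0.1773, -0.4549, 0.6018, 0.7986, 0.0000]
J3: z=[0.5134, -0.3868, 0.7660] o=[-0.5551, 0.7564, 0.3114] → [-0.0173, 0.9619, 0.4973, 0.5134, -0.3868, 0.7660]
J4: z=[0.5134, -0.3868, 0.7660] o=[-0.0097, 1.1860, 0.1628] → [0.2543, 0.4678, 0.0658, 0.5134, -0.3868, 0.7660]
J5: z=[0.4740, 0.8719, 0.1226] o=[0.3135, 1.0332, -0.0003] → [-0.1041, 0.0705, -0.0989, 0.4740, 0.8719, 0.1226]
q̇ = J⁺·V = [0.2840, -0.5670, -0.5820, -0.7190, 0.1120]

0.2840 -0.5670 -0.5820 -0.7190 0.1120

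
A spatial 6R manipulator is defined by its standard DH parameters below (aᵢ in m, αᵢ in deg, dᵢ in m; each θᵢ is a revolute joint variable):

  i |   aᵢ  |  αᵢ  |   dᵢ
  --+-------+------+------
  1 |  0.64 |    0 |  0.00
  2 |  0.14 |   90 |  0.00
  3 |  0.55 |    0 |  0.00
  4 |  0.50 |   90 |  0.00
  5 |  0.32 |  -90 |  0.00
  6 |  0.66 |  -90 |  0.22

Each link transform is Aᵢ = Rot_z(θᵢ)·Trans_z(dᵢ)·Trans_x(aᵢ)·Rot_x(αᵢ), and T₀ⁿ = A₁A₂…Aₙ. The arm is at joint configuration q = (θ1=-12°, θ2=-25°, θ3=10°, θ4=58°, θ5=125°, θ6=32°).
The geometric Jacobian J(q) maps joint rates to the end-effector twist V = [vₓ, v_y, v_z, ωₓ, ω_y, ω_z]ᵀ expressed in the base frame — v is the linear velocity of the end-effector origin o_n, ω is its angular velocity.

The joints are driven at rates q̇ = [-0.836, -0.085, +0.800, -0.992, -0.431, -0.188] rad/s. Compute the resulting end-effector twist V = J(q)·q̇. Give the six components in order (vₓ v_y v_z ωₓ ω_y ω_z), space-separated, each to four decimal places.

o_n = [0.4984, -0.7812, 0.0552]
J₁: ẑ×o_n = [0.7812, 0.4984, -0.0000], ω = ẑ
J2: z=[0.0000, 0.0000, 1.0000] o=[0.6260, -0.1331, 0.0000] → [0.6481, -0.1276, 0.0000, 0.0000, 0.0000, 1.0000]
J3: z=[-0.6018, -0.7986, 0.0000] o=[0.7378, -0.2173, 0.0000] → [-0.0441, 0.0332, 0.1481, -0.6018, -0.7986, 0.0000]
J4: z=[-0.6018, -0.7986, 0.0000] o=[1.1704, -0.5433, 0.0955] → [0.0322, -0.0243, -0.3935, -0.6018, -0.7986, 0.0000]
J5: z=[0.7405, -0.5580, -0.3746] o=[1.3200, -0.6560, 0.5591] → [0.2343, 0.6809, -0.5511, 0.7405, -0.5580, -0.3746]
J6: z=[0.1001, 0.6428, -0.7595] o=[1.1073, -0.8240, 0.3889] → [-0.1820, 0.4959, 0.3957, 0.1001, 0.6428, -0.7595]
V = J·q̇ = [-0.8421, -0.7419, 0.6720, -0.2224, 0.2730, -0.6168]

-0.8421 -0.7419 0.6720 -0.2224 0.2730 -0.6168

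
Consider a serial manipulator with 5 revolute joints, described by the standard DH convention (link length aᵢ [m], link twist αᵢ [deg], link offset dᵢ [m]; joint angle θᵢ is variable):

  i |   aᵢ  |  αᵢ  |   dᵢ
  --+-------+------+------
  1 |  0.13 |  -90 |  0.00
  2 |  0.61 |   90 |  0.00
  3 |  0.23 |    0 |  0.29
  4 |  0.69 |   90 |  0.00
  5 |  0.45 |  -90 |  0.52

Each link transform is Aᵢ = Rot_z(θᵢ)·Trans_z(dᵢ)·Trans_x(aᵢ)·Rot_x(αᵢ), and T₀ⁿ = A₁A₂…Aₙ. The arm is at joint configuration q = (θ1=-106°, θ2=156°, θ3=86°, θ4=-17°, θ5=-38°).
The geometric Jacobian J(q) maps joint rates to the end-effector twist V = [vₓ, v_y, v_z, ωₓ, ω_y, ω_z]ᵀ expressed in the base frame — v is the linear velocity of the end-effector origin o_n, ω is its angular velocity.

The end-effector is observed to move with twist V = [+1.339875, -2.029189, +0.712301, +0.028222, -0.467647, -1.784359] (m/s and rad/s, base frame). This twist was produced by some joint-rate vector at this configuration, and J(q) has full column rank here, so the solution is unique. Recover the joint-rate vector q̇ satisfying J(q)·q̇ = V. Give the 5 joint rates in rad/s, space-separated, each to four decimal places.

o_n = [1.3157, 0.8941, -0.6162]
J₁: ẑ×o_n = [-0.8941, 1.3157, 0.0000], ω = ẑ
J2: z=[0.9613, -0.2756, 0.0000] o=[-0.0358, -0.1250, 0.0000] → [0.1698, 0.5923, 1.3521, 0.9613, -0.2756, 0.0000]
J3: z=[-0.1121, -0.3910, -0.9135] o=[0.1178, 0.4107, -0.2481] → [0.5855, -1.1357, 0.4142, -0.1121, -0.3910, -0.9135]
J4: z=[-0.1121, -0.3910, -0.9135] o=[0.3098, 0.2482, -0.5196] → [0.6279, -0.9297, 0.3209, -0.1121, -0.3910, -0.9135]
J5: z=[-0.1094, 0.9186, -0.3797] o=[0.9913, 0.2878, -0.6201] → [0.2339, -0.1227, -0.3643, -0.1094, 0.9186, -0.3797]
q̇ = J⁺·V = [-0.5810, 0.1890, 0.8560, 0.4230, 0.0920]

-0.5810 0.1890 0.8560 0.4230 0.0920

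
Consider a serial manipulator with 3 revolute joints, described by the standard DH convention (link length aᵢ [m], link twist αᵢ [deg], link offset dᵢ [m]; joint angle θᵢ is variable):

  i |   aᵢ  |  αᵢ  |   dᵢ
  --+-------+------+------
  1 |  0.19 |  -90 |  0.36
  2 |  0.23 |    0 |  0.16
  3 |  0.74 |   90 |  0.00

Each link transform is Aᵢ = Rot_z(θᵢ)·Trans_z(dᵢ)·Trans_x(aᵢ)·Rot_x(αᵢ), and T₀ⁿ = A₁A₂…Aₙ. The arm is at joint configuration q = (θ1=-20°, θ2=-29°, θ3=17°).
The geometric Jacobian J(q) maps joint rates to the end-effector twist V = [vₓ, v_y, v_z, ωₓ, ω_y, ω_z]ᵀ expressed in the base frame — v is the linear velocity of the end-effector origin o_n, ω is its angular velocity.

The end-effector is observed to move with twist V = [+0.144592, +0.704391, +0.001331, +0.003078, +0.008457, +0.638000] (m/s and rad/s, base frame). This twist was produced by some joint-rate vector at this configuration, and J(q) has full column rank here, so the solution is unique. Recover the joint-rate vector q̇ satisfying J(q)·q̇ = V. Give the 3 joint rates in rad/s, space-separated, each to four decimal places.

0.6380 -0.0390 0.0480

o_n = [1.1025, -0.2310, 0.6254]
J₁: ẑ×o_n = [0.2310, 1.1025, -0.0000], ω = ẑ
J2: z=[0.3420, 0.9397, 0.0000] o=[0.1785, -0.0650, 0.3600] → [0.2494, -0.0908, -0.9250, 0.3420, 0.9397, 0.0000]
J3: z=[0.3420, 0.9397, 0.0000] o=[0.4223, 0.0166, 0.4715] → [0.1446, -0.0526, -0.7238, 0.3420, 0.9397, 0.0000]
q̇ = J⁺·V = [0.6380, -0.0390, 0.0480]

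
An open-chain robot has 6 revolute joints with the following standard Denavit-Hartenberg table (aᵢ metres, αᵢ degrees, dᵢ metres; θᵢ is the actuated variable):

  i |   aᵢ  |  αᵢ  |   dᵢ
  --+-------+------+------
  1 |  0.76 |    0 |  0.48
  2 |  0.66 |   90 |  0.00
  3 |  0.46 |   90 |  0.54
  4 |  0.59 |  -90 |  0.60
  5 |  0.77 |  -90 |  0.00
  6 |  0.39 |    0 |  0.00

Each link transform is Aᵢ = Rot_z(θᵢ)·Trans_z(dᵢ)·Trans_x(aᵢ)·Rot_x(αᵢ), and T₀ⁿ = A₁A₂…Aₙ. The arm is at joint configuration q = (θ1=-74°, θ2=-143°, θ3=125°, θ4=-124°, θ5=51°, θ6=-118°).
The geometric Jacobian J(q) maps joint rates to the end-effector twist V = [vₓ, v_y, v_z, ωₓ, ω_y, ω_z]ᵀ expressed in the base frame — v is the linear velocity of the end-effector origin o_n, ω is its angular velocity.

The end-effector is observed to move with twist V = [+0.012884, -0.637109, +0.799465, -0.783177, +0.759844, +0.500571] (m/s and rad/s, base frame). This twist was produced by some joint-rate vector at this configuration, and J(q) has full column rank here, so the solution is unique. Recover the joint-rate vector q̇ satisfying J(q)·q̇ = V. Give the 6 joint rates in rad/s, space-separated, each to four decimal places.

-0.1140 0.2910 0.0660 0.9580 -0.3340 -0.1820

o_n = [-0.5856, -0.6923, 0.7337]
J₁: ẑ×o_n = [0.6923, -0.5856, 0.0000], ω = ẑ
J2: z=[0.0000, 0.0000, 1.0000] o=[0.2095, -0.7306, 0.4800] → [-0.0383, -0.7950, 0.0000, 0.0000, 0.0000, 1.0000]
J3: z=[0.6018, 0.7986, 0.0000] o=[-0.3176, -0.3334, 0.4800] → [0.2027, -0.1527, -0.0020, 0.6018, 0.7986, 0.0000]
J4: z=[-0.6542, 0.4930, 0.5736] o=[0.2181, -0.0609, 0.8568] → [0.3015, -0.5415, 0.8092, -0.6542, 0.4930, 0.5736]
J5: z=[0.0432, -0.7328, 0.6791] o=[-0.6199, -0.0418, 0.9307] → [0.5860, 0.0319, -0.0029, 0.0432, -0.7328, 0.6791]
J6: z=[0.9985, 0.0543, -0.0050] o=[-0.5944, -0.5642, 0.3655] → [0.0194, -0.3677, -0.1284, 0.9985, 0.0543, -0.0050]
q̇ = J⁺·V = [-0.1140, 0.2910, 0.0660, 0.9580, -0.3340, -0.1820]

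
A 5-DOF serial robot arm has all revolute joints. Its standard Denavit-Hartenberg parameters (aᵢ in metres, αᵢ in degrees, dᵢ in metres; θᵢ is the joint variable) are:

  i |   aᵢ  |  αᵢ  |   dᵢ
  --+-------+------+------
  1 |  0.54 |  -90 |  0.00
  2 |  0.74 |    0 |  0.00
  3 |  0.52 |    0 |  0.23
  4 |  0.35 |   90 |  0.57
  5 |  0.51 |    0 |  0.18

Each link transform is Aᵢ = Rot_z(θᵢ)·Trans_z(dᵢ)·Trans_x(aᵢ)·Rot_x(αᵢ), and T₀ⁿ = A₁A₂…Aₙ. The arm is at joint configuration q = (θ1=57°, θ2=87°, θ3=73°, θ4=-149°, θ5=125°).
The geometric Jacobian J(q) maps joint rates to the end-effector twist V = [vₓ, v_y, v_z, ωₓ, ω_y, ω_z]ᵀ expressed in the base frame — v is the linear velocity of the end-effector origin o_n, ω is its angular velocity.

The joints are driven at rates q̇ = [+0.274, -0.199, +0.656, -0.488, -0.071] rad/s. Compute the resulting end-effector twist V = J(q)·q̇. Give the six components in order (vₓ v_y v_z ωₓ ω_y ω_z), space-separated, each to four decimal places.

o_n = [-0.9228, 0.8149, -0.7511]
J₁: ẑ×o_n = [-0.8149, -0.9228, 0.0000], ω = ẑ
J2: z=[-0.8387, 0.5446, 0.0000] o=[0.2941, 0.4529, 0.0000] → [-0.4091, -0.6299, 0.3591, -0.8387, 0.5446, 0.0000]
J3: z=[-0.8387, 0.5446, 0.0000] o=[0.3152, 0.4854, -0.7390] → [-0.0066, -0.0102, 0.3979, -0.8387, 0.5446, 0.0000]
J4: z=[-0.8387, 0.5446, 0.0000] o=[-0.1438, 0.2008, -0.9168] → [0.0903, 0.1390, -0.0908, -0.8387, 0.5446, 0.0000]
J5: z=[0.1039, 0.1600, 0.9816] o=[-0.4347, 0.7994, -0.9836] → [0.0220, -0.5033, 0.0797, 0.1039, 0.1600, 0.9816]
V = J·q̇ = [-0.1918, -0.1663, 0.2282, 0.0186, -0.0282, 0.2043]

-0.1918 -0.1663 0.2282 0.0186 -0.0282 0.2043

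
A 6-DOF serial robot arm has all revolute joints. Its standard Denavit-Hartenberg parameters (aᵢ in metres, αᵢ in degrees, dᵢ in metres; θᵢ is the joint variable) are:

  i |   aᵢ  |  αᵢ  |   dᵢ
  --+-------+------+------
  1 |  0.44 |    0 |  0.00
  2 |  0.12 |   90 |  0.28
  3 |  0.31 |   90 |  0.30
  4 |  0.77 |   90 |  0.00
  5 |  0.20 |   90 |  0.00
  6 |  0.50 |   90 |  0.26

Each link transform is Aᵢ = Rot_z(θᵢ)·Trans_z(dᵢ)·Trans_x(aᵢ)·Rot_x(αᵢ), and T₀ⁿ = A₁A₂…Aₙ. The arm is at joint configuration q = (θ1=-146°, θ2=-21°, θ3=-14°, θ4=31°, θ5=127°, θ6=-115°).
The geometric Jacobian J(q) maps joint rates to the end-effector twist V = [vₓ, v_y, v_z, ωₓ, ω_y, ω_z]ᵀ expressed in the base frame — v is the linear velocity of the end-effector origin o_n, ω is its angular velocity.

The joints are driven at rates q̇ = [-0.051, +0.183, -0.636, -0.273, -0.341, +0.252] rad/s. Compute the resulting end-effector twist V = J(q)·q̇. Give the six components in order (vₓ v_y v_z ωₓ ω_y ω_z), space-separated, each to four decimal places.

o_n = [-1.5861, 0.6989, -0.0857]
J₁: ẑ×o_n = [-0.6989, -1.5861, 0.0000], ω = ẑ
J2: z=[0.0000, 0.0000, 1.0000] o=[-0.3648, -0.2460, 0.0000] → [-0.9449, -1.2213, 0.0000, 0.0000, 0.0000, 1.0000]
J3: z=[-0.2250, 0.9744, 0.0000] o=[-0.4817, -0.2730, 0.2800] → [-0.3564, -0.0823, 0.8574, -0.2250, 0.9744, 0.0000]
J4: z=[0.2357, 0.0544, -0.9703] o=[-0.8423, -0.0484, 0.2050] → [0.7093, 0.7903, 0.2166, 0.2357, 0.0544, -0.9703]
J5: z=[-0.2941, -0.9476, -0.1246] o=[-1.5555, 0.1940, 0.0453] → [0.1871, -0.0347, -0.1775, -0.2941, -0.9476, -0.1246]
J6: z=[-0.5979, 0.2841, -0.7495] o=[-1.4063, 0.1648, -0.0847] → [0.4001, 0.1341, -0.2683, -0.5979, 0.2841, -0.7495]
V = J·q̇ = [-0.0673, -0.2604, -0.6115, 0.0283, -0.2398, 0.2505]

-0.0673 -0.2604 -0.6115 0.0283 -0.2398 0.2505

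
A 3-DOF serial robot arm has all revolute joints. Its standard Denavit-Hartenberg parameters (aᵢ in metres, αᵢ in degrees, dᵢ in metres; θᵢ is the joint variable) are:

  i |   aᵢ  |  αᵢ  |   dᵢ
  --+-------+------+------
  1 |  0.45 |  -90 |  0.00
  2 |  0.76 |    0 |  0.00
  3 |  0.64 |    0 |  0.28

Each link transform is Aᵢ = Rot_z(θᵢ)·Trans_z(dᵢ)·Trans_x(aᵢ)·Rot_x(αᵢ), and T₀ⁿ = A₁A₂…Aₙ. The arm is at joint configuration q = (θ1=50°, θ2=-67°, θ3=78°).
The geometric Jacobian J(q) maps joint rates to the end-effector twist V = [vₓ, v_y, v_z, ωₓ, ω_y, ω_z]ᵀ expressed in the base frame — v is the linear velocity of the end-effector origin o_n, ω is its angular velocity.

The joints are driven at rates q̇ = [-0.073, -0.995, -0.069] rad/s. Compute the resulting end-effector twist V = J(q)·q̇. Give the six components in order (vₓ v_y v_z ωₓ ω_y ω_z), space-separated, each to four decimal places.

o_n = [0.6695, 1.2334, 0.5775]
J₁: ẑ×o_n = [-1.2334, 0.6695, 0.0000], ω = ẑ
J2: z=[-0.7660, 0.6428, 0.0000] o=[0.2893, 0.3447, 0.0000] → [0.3712, 0.4424, -0.9252, -0.7660, 0.6428, 0.0000]
J3: z=[-0.7660, 0.6428, 0.0000] o=[0.4801, 0.5722, 0.6996] → [-0.0785, -0.0935, -0.6282, -0.7660, 0.6428, 0.0000]
V = J·q̇ = [-0.2739, -0.4826, 0.9639, 0.8151, -0.6839, -0.0730]

-0.2739 -0.4826 0.9639 0.8151 -0.6839 -0.0730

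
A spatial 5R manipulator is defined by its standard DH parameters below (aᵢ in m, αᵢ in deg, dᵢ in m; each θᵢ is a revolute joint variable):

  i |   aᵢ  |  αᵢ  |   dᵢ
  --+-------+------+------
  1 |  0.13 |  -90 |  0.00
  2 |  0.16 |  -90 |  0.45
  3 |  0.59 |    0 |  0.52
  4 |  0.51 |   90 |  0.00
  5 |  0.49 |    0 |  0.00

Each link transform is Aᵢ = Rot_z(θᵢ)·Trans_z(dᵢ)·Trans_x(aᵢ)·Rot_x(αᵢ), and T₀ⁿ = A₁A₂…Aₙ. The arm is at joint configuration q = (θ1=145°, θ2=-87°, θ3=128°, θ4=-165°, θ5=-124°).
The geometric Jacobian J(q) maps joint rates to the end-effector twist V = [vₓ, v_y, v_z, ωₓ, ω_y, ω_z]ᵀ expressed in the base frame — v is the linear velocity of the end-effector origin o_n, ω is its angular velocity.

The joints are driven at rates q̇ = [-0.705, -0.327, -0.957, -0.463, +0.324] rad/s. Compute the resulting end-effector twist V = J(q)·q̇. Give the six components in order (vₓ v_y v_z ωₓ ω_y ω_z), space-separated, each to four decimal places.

0.0774 0.1558 0.3894 1.2091 -0.7633 -0.8254

o_n = [-0.2718, 0.0352, -0.0207]
J₁: ẑ×o_n = [-0.0352, -0.2718, 0.0000], ω = ẑ
J2: z=[-0.5736, -0.8192, 0.0000] o=[-0.1065, 0.0746, 0.0000] → [0.0170, -0.0119, -0.1128, -0.5736, -0.8192, 0.0000]
J3: z=[-0.8180, 0.5728, -0.0523] o=[-0.3715, -0.2893, 0.1598] → [-0.0864, -0.1529, -0.3225, -0.8180, 0.5728, -0.0523]
J4: z=[-0.8180, 0.5728, -0.0523] o=[-0.5146, 0.3785, -0.2302] → [0.1020, 0.1587, 0.1418, -0.8180, 0.5728, -0.0523]
J5: z=[-0.4323, -0.6723, -0.6010] o=[-0.7081, 0.1393, 0.1766] → [0.0700, -0.3475, 0.3383, -0.4323, -0.6723, -0.6010]
V = J·q̇ = [0.0774, 0.1558, 0.3894, 1.2091, -0.7633, -0.8254]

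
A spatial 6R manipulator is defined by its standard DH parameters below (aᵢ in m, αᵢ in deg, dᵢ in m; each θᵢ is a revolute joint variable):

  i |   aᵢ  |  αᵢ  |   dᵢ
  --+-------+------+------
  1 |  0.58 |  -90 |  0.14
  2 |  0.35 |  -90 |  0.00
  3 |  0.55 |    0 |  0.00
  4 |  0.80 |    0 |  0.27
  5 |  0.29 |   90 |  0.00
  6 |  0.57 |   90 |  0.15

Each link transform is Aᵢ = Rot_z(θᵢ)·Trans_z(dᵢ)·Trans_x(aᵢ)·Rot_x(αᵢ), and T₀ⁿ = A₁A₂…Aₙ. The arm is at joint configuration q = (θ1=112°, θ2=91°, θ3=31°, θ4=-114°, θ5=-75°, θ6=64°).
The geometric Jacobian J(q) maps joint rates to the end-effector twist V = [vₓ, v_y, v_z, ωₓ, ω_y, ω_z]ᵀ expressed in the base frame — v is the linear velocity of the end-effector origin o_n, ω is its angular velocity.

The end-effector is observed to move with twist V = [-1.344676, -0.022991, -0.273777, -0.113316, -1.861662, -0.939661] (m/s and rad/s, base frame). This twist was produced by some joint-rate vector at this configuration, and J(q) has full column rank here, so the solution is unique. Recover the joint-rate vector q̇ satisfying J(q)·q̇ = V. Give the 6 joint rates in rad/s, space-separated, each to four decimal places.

-0.7450 0.2480 -0.2550 0.9760 0.9590 -0.5980

o_n = [-0.4540, -0.4083, -0.2085]
J₁: ẑ×o_n = [0.4083, -0.4540, 0.0000], ω = ẑ
J2: z=[-0.9272, -0.3746, 0.0000] o=[-0.2173, 0.5378, 0.1400] → [0.1305, -0.3231, 0.7885, -0.9272, -0.3746, 0.0000]
J3: z=[0.3745, -0.9270, 0.0175] o=[-0.2150, 0.5321, -0.2099] → [0.0151, -0.0047, -0.5738, 0.3745, -0.9270, 0.0175]
J4: z=[0.3745, -0.9270, 0.0175] o=[0.0507, 0.6306, -0.6813] → [-0.4202, -0.1859, -0.8571, 0.3745, -0.9270, 0.0175]
J5: z=[0.3745, -0.9270, 0.0175] o=[-0.5837, 0.0813, -0.7741] → [-0.5158, -0.2096, -0.0632, 0.3745, -0.9270, 0.0175]
J6: z=[0.8572, 0.3534, 0.3745] o=[-0.6862, 0.0449, -0.5052] → [0.2746, -0.1674, -0.4706, 0.8572, 0.3534, 0.3745]
q̇ = J⁺·V = [-0.7450, 0.2480, -0.2550, 0.9760, 0.9590, -0.5980]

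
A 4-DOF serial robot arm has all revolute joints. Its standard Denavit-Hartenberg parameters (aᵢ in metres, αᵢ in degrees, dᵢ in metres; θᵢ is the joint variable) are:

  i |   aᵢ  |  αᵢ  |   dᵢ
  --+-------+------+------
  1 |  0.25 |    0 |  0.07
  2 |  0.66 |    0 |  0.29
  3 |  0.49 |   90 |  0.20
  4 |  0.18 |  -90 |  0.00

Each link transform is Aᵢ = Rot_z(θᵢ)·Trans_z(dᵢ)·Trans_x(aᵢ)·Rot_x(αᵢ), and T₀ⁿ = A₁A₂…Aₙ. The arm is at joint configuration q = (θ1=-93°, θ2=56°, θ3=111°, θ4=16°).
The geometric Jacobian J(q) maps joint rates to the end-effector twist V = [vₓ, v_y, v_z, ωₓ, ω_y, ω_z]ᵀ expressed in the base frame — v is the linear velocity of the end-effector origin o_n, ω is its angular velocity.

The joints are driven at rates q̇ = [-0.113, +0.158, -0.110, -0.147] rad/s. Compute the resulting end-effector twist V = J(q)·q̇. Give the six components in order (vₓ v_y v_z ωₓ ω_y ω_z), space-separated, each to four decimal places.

o_n = [0.6968, -0.0095, 0.6096]
J₁: ẑ×o_n = [0.0095, 0.6968, -0.0000], ω = ẑ
J2: z=[0.0000, 0.0000, 1.0000] o=[-0.0131, -0.2497, 0.0700] → [-0.2401, 0.7099, 0.0000, 0.0000, 0.0000, 1.0000]
J3: z=[0.0000, 0.0000, 1.0000] o=[0.5140, -0.6469, 0.3600] → [-0.6373, 0.1828, 0.0000, 0.0000, 0.0000, 1.0000]
J4: z=[0.9613, -0.2756, 0.0000] o=[0.6491, -0.1758, 0.5600] → [-0.0137, -0.0477, 0.1730, 0.9613, -0.2756, 0.0000]
V = J·q̇ = [0.0331, 0.0203, -0.0254, -0.1413, 0.0405, -0.0650]

0.0331 0.0203 -0.0254 -0.1413 0.0405 -0.0650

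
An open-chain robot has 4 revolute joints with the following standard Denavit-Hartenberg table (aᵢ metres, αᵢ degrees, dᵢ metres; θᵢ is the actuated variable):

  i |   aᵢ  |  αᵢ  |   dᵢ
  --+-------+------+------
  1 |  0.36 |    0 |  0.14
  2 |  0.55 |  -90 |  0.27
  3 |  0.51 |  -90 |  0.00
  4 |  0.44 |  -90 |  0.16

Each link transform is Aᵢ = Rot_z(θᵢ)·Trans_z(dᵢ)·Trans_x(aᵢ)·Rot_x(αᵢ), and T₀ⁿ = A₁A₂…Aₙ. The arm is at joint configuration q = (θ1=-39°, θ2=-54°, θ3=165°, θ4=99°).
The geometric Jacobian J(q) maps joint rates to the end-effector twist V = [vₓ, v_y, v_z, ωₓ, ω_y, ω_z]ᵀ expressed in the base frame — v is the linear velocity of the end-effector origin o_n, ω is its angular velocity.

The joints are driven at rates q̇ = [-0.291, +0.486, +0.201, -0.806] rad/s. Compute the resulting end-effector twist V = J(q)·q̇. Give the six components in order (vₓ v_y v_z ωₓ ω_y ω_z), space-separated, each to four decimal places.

o_n = [-0.1585, -0.2862, 0.4504]
J₁: ẑ×o_n = [0.2862, -0.1585, 0.0000], ω = ẑ
J2: z=[0.0000, 0.0000, 1.0000] o=[0.2798, -0.2266, 0.1400] → [0.0596, -0.4383, 0.0000, 0.0000, 0.0000, 1.0000]
J3: z=[0.9986, -0.0523, 0.0000] o=[0.2510, -0.7758, 0.4100] → [-0.0021, -0.0403, 0.4675, 0.9986, -0.0523, 0.0000]
J4: z=[0.0135, 0.2585, 0.9659] o=[0.2768, -0.2839, 0.2780] → [0.0468, -0.4228, 0.1125, 0.0135, 0.2585, 0.9659]
V = J·q̇ = [-0.0924, 0.1658, 0.0033, 0.1898, -0.2188, -0.5835]

-0.0924 0.1658 0.0033 0.1898 -0.2188 -0.5835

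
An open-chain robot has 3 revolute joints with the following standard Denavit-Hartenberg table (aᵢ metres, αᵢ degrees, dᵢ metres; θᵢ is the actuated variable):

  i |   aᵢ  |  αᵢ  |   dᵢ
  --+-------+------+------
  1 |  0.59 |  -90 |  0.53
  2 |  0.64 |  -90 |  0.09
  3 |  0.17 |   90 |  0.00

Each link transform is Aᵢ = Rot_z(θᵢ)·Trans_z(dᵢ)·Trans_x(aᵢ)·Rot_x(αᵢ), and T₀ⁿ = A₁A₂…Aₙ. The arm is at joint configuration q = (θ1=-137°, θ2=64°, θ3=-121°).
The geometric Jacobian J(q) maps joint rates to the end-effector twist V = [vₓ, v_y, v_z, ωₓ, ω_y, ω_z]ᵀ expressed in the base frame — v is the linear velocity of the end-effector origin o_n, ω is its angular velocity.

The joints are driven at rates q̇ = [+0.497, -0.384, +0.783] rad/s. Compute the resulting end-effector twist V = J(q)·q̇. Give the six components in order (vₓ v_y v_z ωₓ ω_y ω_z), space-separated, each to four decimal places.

0.2385 -0.4369 -0.0096 0.2528 0.7608 0.1538

o_n = [-0.4479, -0.7399, 0.0335]
J₁: ẑ×o_n = [0.7399, -0.4479, 0.0000], ω = ẑ
J2: z=[0.6820, -0.7314, 0.0000] o=[-0.4315, -0.4024, 0.5300] → [0.3631, 0.3386, -0.2422, 0.6820, -0.7314, 0.0000]
J3: z=[0.6573, 0.6130, -0.4384] o=[-0.5753, -0.6595, -0.0452] → [0.0130, -0.1076, -0.1310, 0.6573, 0.6130, -0.4384]
V = J·q̇ = [0.2385, -0.4369, -0.0096, 0.2528, 0.7608, 0.1538]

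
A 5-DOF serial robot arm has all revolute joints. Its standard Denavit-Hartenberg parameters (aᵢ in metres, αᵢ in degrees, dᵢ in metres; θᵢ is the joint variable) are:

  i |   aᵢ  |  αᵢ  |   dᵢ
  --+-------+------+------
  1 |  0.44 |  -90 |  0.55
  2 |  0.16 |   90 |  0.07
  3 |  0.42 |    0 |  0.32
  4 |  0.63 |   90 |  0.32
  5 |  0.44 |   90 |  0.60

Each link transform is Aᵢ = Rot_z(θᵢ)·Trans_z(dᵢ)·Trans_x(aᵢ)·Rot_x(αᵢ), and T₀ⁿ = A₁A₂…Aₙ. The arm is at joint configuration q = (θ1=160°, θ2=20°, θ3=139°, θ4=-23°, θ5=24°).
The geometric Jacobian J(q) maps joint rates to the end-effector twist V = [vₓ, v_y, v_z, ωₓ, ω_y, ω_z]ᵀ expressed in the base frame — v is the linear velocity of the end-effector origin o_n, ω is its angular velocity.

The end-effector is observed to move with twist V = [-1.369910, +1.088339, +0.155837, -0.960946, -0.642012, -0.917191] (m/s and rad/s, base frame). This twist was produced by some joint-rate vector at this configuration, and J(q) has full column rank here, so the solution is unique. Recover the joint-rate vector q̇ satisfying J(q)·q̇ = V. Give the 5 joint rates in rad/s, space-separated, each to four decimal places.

-0.6610 0.5760 -0.0300 0.0230 0.8120

o_n = [-1.1402, -1.2197, 1.3435]
J₁: ẑ×o_n = [1.2197, -1.1402, 0.0000], ω = ẑ
J2: z=[-0.3420, -0.9397, 0.0000] o=[-0.4135, 0.1505, 0.5500] → [-0.7457, 0.2714, -0.2142, -0.3420, -0.9397, 0.0000]
J3: z=[-0.3214, 0.1170, 0.9397] o=[-0.5787, 0.1361, 0.4953] → [1.3733, -0.2550, 0.5014, -0.3214, 0.1170, 0.9397]
J4: z=[-0.3214, 0.1170, 0.9397] o=[-0.4959, -0.1872, 0.9044] → [1.0216, -0.4643, 0.4072, -0.3214, 0.1170, 0.9397]
J5: z=[-0.9436, -0.1231, -0.3074] o=[-0.5485, -0.7707, 1.2995] → [-0.1434, 0.2234, 0.3509, -0.9436, -0.1231, -0.3074]
q̇ = J⁺·V = [-0.6610, 0.5760, -0.0300, 0.0230, 0.8120]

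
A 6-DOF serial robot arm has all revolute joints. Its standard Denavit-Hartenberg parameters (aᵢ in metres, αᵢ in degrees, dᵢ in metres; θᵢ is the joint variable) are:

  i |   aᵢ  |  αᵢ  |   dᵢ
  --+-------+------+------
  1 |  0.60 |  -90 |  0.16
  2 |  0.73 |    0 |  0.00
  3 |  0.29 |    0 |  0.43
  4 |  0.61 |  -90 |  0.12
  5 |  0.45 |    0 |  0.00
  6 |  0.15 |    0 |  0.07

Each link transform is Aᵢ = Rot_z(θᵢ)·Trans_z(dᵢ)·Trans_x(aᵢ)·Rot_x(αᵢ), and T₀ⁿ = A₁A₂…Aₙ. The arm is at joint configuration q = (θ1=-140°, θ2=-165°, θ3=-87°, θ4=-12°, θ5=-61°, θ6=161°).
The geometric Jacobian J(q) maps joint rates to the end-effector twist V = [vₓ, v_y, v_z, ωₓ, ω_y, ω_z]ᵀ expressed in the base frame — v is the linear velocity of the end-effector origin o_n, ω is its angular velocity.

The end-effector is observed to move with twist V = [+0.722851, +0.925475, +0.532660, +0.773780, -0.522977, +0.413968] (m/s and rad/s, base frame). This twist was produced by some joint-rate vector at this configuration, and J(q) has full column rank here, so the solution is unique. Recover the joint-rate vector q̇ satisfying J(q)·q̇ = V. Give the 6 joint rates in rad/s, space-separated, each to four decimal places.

o_n = [0.7783, -0.3858, -0.7173]
J₁: ẑ×o_n = [0.3858, 0.7783, -0.0000], ω = ẑ
J2: z=[0.6428, -0.7660, 0.0000] o=[-0.4596, -0.3857, 0.1600] → [0.6720, 0.5639, 0.9482, 0.6428, -0.7660, 0.0000]
J3: z=[0.6428, -0.7660, 0.0000] o=[0.0805, 0.0676, 0.3489] → [0.8168, 0.6853, 0.2431, 0.6428, -0.7660, 0.0000]
J4: z=[0.6428, -0.7660, 0.0000] o=[0.4256, -0.2042, 0.0731] → [0.6055, 0.5081, 0.1535, 0.6428, -0.7660, 0.0000]
J5: z=[0.7618, 0.6393, 0.1045] o=[0.5516, -0.2552, -0.5335] → [-0.1038, 0.1637, -0.2445, 0.7618, 0.6393, 0.1045]
J6: z=[0.7618, 0.6393, 0.1045] o=[0.8220, -0.5420, -0.7505] → [0.0049, -0.0299, 0.1469, 0.7618, 0.6393, 0.1045]
q̇ = J⁺·V = [0.3870, 0.6900, 0.1920, 0.0160, 0.5330, -0.2750]

0.3870 0.6900 0.1920 0.0160 0.5330 -0.2750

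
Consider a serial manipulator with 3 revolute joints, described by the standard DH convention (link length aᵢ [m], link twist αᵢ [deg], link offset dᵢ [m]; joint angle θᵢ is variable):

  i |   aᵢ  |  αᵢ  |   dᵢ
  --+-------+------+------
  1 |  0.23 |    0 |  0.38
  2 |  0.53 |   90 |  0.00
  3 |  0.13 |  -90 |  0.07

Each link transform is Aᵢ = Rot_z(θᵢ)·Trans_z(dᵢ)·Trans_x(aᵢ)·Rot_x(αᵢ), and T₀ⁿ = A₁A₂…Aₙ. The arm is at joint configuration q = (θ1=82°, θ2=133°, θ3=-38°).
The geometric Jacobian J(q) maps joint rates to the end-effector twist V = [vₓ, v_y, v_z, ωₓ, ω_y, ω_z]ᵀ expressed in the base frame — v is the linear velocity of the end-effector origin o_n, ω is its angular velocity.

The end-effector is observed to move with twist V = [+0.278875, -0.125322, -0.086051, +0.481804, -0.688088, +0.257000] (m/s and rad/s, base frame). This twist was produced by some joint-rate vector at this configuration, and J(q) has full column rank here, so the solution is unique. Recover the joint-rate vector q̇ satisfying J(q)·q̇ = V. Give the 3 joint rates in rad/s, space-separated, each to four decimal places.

o_n = [-0.5262, -0.0777, 0.3000]
J₁: ẑ×o_n = [0.0777, -0.5262, 0.0000], ω = ẑ
J2: z=[0.0000, 0.0000, 1.0000] o=[0.0320, 0.2278, 0.3800] → [0.3054, -0.5582, 0.0000, 0.0000, 0.0000, 1.0000]
J3: z=[-0.5736, 0.8192, 0.0000] o=[-0.4021, -0.0762, 0.3800] → [-0.0656, -0.0459, 0.1024, -0.5736, 0.8192, 0.0000]
q̇ = J⁺·V = [-0.6380, 0.8950, -0.8400]

-0.6380 0.8950 -0.8400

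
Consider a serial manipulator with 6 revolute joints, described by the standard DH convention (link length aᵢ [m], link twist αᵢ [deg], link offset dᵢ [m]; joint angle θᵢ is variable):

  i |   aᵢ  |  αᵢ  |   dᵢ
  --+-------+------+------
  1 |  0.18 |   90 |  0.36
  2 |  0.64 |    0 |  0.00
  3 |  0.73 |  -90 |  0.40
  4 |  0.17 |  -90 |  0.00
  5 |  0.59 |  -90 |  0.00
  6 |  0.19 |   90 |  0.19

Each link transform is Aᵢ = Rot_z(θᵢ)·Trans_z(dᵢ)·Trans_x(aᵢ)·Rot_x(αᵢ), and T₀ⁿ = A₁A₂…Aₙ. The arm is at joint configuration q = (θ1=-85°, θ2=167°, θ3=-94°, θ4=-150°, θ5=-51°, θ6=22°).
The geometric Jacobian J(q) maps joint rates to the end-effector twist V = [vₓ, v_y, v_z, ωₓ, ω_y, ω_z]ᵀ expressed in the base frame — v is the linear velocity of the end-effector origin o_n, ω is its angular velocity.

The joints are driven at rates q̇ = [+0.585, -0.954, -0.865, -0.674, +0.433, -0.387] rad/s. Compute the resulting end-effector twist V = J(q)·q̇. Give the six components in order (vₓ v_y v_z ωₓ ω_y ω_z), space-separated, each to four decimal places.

o_n = [-0.8137, 0.8304, 0.6448]
J₁: ẑ×o_n = [-0.8304, -0.8137, 0.0000], ω = ẑ
J2: z=[-0.9962, -0.0872, 0.0000] o=[0.0157, -0.1793, 0.3600] → [-0.0248, 0.2837, -1.0781, -0.9962, -0.0872, 0.0000]
J3: z=[-0.9962, -0.0872, 0.0000] o=[-0.0387, 0.4419, 0.5040] → [-0.0123, 0.1403, -0.4545, -0.9962, -0.0872, 0.0000]
J4: z=[-0.0833, 0.9527, 0.2924] o=[-0.4185, 0.1944, 1.2021] → [-0.7169, -0.1620, 0.3235, -0.0833, 0.9527, 0.2924]
J5: z=[-0.8500, -0.2211, 0.4782] o=[-0.5070, 0.2299, 1.0613] → [-0.1950, -0.5007, -0.5782, -0.8500, -0.2211, 0.4782]
J6: z=[-0.3518, -0.4374, -0.8276] o=[-0.7383, 0.7442, 0.8878] → [0.1776, -0.0231, -0.0633, -0.3518, -0.4374, -0.8276]
V = J·q̇ = [-0.1215, -0.9667, 0.9778, 1.6364, -0.4100, 0.9153]

-0.1215 -0.9667 0.9778 1.6364 -0.4100 0.9153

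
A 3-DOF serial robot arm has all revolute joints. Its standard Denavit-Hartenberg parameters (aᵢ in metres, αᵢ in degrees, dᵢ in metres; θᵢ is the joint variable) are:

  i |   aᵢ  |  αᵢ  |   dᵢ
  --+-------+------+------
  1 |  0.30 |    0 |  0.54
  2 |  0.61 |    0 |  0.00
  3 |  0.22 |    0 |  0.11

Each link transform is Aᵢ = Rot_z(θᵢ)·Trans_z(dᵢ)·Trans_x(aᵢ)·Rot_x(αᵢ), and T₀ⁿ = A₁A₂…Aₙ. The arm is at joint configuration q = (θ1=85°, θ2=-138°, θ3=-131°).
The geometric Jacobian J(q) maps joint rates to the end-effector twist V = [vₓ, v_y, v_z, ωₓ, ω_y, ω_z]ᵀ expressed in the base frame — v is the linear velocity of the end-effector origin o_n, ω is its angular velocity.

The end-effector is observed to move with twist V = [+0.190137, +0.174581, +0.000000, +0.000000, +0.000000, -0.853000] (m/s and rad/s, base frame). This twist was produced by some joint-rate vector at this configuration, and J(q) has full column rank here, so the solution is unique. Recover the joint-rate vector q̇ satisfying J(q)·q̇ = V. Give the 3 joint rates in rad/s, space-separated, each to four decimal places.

-0.5810 0.5880 -0.8600

o_n = [0.1738, -0.1730, 0.6500]
J₁: ẑ×o_n = [0.1730, 0.1738, -0.0000], ω = ẑ
J2: z=[0.0000, 0.0000, 1.0000] o=[0.0261, 0.2989, 0.5400] → [0.4718, 0.1476, -0.0000, 0.0000, 0.0000, 1.0000]
J3: z=[0.0000, 0.0000, 1.0000] o=[0.3933, -0.1883, 0.5400] → [-0.0153, -0.2195, 0.0000, 0.0000, 0.0000, 1.0000]
q̇ = J⁺·V = [-0.5810, 0.5880, -0.8600]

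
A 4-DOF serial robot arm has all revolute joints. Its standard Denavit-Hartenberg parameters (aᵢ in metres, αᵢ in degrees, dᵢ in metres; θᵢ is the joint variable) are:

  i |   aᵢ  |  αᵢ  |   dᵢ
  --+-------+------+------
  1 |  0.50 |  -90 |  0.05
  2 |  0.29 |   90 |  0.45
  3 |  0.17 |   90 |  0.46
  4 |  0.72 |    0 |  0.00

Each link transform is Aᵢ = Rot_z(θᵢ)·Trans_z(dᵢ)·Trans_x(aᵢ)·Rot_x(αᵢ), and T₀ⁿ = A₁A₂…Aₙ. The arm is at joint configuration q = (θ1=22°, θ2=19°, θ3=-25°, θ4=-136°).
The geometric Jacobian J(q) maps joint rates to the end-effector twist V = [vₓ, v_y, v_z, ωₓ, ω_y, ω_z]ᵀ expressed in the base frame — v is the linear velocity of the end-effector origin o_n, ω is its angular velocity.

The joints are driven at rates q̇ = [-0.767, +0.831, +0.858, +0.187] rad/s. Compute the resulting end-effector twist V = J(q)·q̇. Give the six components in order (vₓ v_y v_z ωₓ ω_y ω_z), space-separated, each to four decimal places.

o_n = [0.2056, 0.7270, 0.0203]
J₁: ẑ×o_n = [-0.7270, 0.2056, 0.0000], ω = ẑ
J2: z=[-0.3746, 0.9272, 0.0000] o=[0.4636, 0.1873, 0.0500] → [-0.0276, -0.0111, 0.0370, -0.3746, 0.9272, 0.0000]
J3: z=[0.3019, 0.1220, 0.9455] o=[0.5493, 0.7073, -0.0444] → [-0.0108, -0.3444, 0.0479, 0.3019, 0.1220, 0.9455]
J4: z=[-0.0310, -0.9900, 0.1376] o=[0.8501, 0.7513, 0.3404] → [0.3202, -0.0986, -0.6373, -0.0310, -0.9900, 0.1376]
V = J·q̇ = [0.5853, -0.4809, -0.0473, -0.0581, 0.6900, 0.0700]

0.5853 -0.4809 -0.0473 -0.0581 0.6900 0.0700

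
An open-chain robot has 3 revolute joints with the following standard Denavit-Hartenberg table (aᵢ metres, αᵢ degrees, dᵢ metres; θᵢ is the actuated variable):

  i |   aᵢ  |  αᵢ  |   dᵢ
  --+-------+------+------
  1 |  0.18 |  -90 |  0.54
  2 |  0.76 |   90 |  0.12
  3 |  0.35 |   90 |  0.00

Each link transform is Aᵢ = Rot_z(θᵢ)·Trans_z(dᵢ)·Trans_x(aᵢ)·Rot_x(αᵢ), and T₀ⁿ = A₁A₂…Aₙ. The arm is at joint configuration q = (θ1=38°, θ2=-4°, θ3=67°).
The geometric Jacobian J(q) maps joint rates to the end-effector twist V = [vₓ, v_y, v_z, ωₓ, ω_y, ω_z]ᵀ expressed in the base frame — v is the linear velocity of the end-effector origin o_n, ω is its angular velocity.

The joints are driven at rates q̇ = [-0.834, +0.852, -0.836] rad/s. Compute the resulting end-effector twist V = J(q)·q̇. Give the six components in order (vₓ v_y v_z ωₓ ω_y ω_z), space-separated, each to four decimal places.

1.1665 -0.3710 -0.7434 -0.4786 0.7073 -1.6680

o_n = [0.5745, 1.0100, 0.6026]
J₁: ẑ×o_n = [-1.0100, 0.5745, 0.0000], ω = ẑ
J2: z=[-0.6157, 0.7880, 0.0000] o=[0.1418, 0.1108, 0.5400] → [0.0493, 0.0385, -0.8946, -0.6157, 0.7880, 0.0000]
J3: z=[-0.0550, -0.0429, 0.9976] o=[0.6654, 0.6721, 0.5930] → [-0.3375, -0.0901, -0.0225, -0.0550, -0.0429, 0.9976]
V = J·q̇ = [1.1665, -0.3710, -0.7434, -0.4786, 0.7073, -1.6680]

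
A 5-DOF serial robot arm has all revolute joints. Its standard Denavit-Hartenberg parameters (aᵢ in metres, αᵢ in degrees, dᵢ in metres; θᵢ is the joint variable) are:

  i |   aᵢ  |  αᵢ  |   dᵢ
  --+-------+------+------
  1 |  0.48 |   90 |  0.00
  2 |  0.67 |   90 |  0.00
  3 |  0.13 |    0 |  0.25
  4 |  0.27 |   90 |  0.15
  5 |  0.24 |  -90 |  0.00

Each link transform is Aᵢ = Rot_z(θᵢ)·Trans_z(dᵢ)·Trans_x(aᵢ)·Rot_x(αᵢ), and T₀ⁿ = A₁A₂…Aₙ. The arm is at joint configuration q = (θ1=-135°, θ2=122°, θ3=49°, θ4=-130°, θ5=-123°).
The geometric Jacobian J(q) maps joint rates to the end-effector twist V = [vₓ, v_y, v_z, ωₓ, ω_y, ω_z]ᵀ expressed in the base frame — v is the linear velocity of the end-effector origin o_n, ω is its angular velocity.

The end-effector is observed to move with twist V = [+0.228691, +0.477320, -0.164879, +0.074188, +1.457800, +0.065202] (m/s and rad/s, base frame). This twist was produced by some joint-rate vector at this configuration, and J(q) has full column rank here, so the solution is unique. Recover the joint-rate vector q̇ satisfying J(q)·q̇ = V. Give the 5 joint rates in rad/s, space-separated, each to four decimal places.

o_n = [-0.1395, -0.1953, 0.7643]
J₁: ẑ×o_n = [0.1953, -0.1395, 0.0000], ω = ẑ
J2: z=[-0.7071, 0.7071, 0.0000] o=[-0.3394, -0.3394, 0.0000] → [0.5404, 0.5404, -0.2433, -0.7071, 0.7071, 0.0000]
J3: z=[-0.5997, -0.5997, 0.5299] o=[-0.0884, -0.0884, 0.5682] → [-0.0609, 0.0905, 0.0335, -0.5997, -0.5997, 0.5299]
J4: z=[-0.5997, -0.5997, 0.5299] o=[-0.2757, -0.1369, 0.7730] → [0.0361, 0.0670, 0.1167, -0.5997, -0.5997, 0.5299]
J5: z=[-0.2595, -0.4807, -0.8376] o=[-0.1612, -0.3996, 0.8883] → [0.2308, -0.0504, -0.0426, -0.2595, -0.4807, -0.8376]
q̇ = J⁺·V = [-0.3550, 0.8310, -0.9420, 0.2460, -0.9420]

-0.3550 0.8310 -0.9420 0.2460 -0.9420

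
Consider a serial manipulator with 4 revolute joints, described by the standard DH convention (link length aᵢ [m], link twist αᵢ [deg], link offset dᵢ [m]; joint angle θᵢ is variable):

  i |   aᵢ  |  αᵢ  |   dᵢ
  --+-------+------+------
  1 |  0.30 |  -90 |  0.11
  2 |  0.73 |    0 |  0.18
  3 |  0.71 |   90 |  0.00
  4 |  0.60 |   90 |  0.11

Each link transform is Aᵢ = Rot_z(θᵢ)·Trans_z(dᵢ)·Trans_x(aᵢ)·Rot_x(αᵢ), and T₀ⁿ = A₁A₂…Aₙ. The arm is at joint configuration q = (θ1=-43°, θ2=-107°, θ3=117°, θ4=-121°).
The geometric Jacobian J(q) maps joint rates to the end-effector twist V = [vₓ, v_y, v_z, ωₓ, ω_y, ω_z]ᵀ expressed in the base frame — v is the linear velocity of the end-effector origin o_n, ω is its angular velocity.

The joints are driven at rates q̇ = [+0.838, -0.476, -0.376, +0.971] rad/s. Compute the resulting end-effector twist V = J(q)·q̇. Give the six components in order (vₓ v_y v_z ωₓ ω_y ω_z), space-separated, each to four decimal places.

0.3789 -0.1900 0.1644 -0.4577 -0.7381 1.7942

o_n = [0.1381, -0.5859, 0.8468]
J₁: ẑ×o_n = [0.5859, 0.1381, -0.0000], ω = ẑ
J2: z=[0.6820, 0.7314, 0.0000] o=[0.2194, -0.2046, 0.1100] → [0.5389, -0.5025, -0.2006, 0.6820, 0.7314, 0.0000]
J3: z=[0.6820, 0.7314, 0.0000] o=[0.1861, 0.0726, 0.8081] → [0.0283, -0.0264, -0.4140, 0.6820, 0.7314, 0.0000]
J4: z=[0.1270, -0.1184, 0.9848] o=[0.6974, -0.4043, 0.6848] → [0.1597, -0.5714, -0.0893, 0.1270, -0.1184, 0.9848]
V = J·q̇ = [0.3789, -0.1900, 0.1644, -0.4577, -0.7381, 1.7942]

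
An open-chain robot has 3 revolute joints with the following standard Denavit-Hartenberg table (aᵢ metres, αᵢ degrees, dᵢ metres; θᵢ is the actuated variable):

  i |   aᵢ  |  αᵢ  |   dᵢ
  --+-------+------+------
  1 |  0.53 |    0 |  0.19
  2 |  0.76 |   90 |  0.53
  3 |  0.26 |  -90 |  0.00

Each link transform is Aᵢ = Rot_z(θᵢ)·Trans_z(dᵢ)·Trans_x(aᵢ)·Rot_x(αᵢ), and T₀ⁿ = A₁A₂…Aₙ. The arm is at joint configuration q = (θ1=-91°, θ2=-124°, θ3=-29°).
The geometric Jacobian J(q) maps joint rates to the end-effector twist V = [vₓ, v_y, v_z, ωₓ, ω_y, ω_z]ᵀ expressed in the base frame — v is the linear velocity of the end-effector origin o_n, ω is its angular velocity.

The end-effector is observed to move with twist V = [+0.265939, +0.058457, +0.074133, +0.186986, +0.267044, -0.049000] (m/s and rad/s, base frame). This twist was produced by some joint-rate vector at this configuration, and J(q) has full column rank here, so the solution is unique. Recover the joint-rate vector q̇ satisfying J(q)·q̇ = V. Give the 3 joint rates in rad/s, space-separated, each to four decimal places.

0.5130 -0.5620 0.3260

o_n = [-0.8181, 0.0364, 0.5939]
J₁: ẑ×o_n = [-0.0364, -0.8181, 0.0000], ω = ẑ
J2: z=[0.0000, 0.0000, 1.0000] o=[-0.0092, -0.5299, 0.1900] → [-0.5664, -0.8088, 0.0000, 0.0000, 0.0000, 1.0000]
J3: z=[0.5736, 0.8192, 0.0000] o=[-0.6318, -0.0940, 0.7200] → [-0.1033, 0.0723, 0.2274, 0.5736, 0.8192, 0.0000]
q̇ = J⁺·V = [0.5130, -0.5620, 0.3260]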